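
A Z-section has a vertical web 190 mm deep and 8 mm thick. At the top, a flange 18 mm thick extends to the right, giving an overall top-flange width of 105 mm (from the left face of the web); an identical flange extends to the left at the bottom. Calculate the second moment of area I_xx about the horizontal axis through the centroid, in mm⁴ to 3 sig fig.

Decompose the section into non-overlapping parts with the origin at the bottom-left of its bounding rectangle.
Web: 8 × 190, A = 1 520 mm², y = 95 mm, Ī = 4 572 667 mm⁴.
Top flange (beyond web): 97 × 18, A = 1 746 mm², y = 181 mm, Ī = 47 142 mm⁴.
Bottom flange (beyond web): 97 × 18, A = 1 746 mm², y = 9 mm, Ī = 47 142 mm⁴.
Centroid: ȳ = ΣA·y / ΣA = 95 mm.
Transfer each piece to the horizontal axis through the centroid using Ī + A·d² with d = y − 95:
  web: d = 0 mm → contributes +4 572 667 mm⁴
  top flange (beyond web): d = 86 mm → contributes +12 960 558 mm⁴
  bottom flange (beyond web): d = -86 mm → contributes +12 960 558 mm⁴
Total I = 30 493 783 mm⁴.

I_xx ≈ 3.05 × 10⁷ mm⁴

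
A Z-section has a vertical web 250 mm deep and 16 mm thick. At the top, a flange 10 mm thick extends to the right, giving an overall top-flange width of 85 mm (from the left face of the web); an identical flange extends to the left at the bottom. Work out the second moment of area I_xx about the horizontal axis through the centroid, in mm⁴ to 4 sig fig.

Decompose the section into non-overlapping parts with the origin at the bottom-left of its bounding rectangle.
Web: 16 × 250, A = 4 000 mm², y = 125 mm, Ī = 20 833 333 mm⁴.
Top flange (beyond web): 69 × 10, A = 690 mm², y = 245 mm, Ī = 5 750 mm⁴.
Bottom flange (beyond web): 69 × 10, A = 690 mm², y = 5 mm, Ī = 5 750 mm⁴.
Centroid: ȳ = ΣA·y / ΣA = 125 mm.
Transfer each piece to the horizontal axis through the centroid using Ī + A·d² with d = y − 125:
  web: d = 0 mm → contributes +20 833 333 mm⁴
  top flange (beyond web): d = 120 mm → contributes +9 941 750 mm⁴
  bottom flange (beyond web): d = -120 mm → contributes +9 941 750 mm⁴
Total I = 40 716 833 mm⁴.

I_xx ≈ 4.072 × 10⁷ mm⁴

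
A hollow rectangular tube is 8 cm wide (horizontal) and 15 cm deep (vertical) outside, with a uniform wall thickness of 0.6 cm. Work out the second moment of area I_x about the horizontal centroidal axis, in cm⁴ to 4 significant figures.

I_x ≈ 760.8 cm⁴

Break the section into simple shapes (no overlaps), measuring from the bottom-left corner of the bounding box.
Outer rectangle: 8 × 15, A = 120 cm², y = 7.5 cm, Ī = 2 250 cm⁴.
Inner void (subtracted): 6.8 × 13.8, A = 93.84 cm², y = 7.5 cm, Ī = 1489.24 cm⁴.
By symmetry the centroid is at mid-height, ȳ = 7.5 cm.
All pieces are centred on the horizontal centroidal axis, so I = ΣĪ (holes subtracted) = 760.759 cm⁴.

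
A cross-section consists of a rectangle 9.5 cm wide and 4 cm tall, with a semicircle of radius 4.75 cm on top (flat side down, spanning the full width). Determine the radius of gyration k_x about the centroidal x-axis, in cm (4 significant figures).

k_x ≈ 2.340 cm

Treat the section as a set of non-overlapping primitives; coordinates are from the bounding-box lower-left.
Rectangular body: 9.5 × 4, A = 38 cm², y = 2 cm, Ī = 50.6667 cm⁴.
Semicircular cap: semicircle r = 4.75, A = 35.4411 cm², y = 6.01596 cm, Ī = 55.8736 cm⁴.
Centroid: ȳ = ΣA·y / ΣA = 3.93802 cm.
Transfer each piece to the centroidal x-axis using Ī + A·d² with d = y − 3.93802:
  rectangular body: d = -1.93802 cm → contributes +193.391 cm⁴
  semicircular cap: d = 2.07795 cm → contributes +208.903 cm⁴
Total I = 402.294 cm⁴.
Radius of gyration: k = √(I/A) = √(402.294 / 73.4411) = 2.34047 cm.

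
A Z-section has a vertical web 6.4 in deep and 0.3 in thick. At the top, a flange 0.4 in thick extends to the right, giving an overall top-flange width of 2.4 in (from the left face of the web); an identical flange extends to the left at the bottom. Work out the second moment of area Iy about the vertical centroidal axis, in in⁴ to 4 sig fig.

Treat the section as a set of non-overlapping primitives; coordinates are from the bounding-box lower-left.
Web: 0.3 × 6.4, A = 1.92 in², x = 2.25 in, Ī = 0.0144 in⁴.
Top flange (beyond web): 2.1 × 0.4, A = 0.84 in², x = 3.45 in, Ī = 0.3087 in⁴.
Bottom flange (beyond web): 2.1 × 0.4, A = 0.84 in², x = 1.05 in, Ī = 0.3087 in⁴.
Centroid: x̄ = ΣA·x / ΣA = 2.25 in.
Transfer each piece to the vertical centroidal axis using Ī + A·d² with d = x − 2.25:
  web: d = 0 in → contributes +0.0144 in⁴
  top flange (beyond web): d = 1.2 in → contributes +1.5183 in⁴
  bottom flange (beyond web): d = -1.2 in → contributes +1.5183 in⁴
Total I = 3.051 in⁴.

Iy ≈ 3.051 in⁴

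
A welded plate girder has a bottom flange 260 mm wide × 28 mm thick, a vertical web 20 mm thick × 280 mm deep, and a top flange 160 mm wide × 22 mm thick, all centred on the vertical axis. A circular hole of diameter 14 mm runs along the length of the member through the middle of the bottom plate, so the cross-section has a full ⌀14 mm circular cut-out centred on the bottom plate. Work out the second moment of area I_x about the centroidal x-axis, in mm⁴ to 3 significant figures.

I_x ≈ 2.67 × 10⁸ mm⁴

Split into non-overlapping primitives; take the origin at the lower-left of the bounding box.
Bottom plate: 260 × 28, A = 7 280 mm², y = 14 mm, Ī = 475 627 mm⁴.
Web plate: 20 × 280, A = 5 600 mm², y = 168 mm, Ī = 36 586 667 mm⁴.
Top plate: 160 × 22, A = 3 520 mm², y = 319 mm, Ī = 141 973 mm⁴.
Hole (subtracted): ⌀14, A = 153.94 mm², y = 14 mm, Ī = 1885.7 mm⁴.
Centroid: ȳ = ΣA·y / ΣA = 133.17 mm.
Transfer each piece to the centroidal x-axis using Ī + A·d² with d = y − 133.17:
  bottom plate: d = -119.17 mm → contributes +103 857 852 mm⁴
  web plate: d = 34.833 mm → contributes +43 381 226 mm⁴
  top plate: d = 185.83 mm → contributes +121 700 869 mm⁴
  hole: d = -119.17 mm → contributes −2 187 938 mm⁴
Total I = 266 752 009 mm⁴.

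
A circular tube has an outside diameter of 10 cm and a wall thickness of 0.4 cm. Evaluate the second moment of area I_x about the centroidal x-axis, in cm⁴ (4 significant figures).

Decompose the section into non-overlapping parts with the origin at the bottom-left of its bounding rectangle.
Outer circle: ⌀10, A = 78.5398 cm², y = 5 cm, Ī = 490.874 cm⁴.
Bore (subtracted): ⌀9.2, A = 66.4761 cm², y = 5 cm, Ī = 351.659 cm⁴.
By symmetry the centroid is at mid-height, ȳ = 5 cm.
All pieces are centred on the centroidal x-axis, so I = ΣĪ (holes subtracted) = 139.215 cm⁴.

I_x ≈ 139.2 cm⁴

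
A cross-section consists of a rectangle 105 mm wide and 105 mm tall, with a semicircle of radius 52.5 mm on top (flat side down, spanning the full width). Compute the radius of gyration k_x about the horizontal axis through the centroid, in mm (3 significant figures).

k_x ≈ 43.0 mm

Decompose the section into non-overlapping parts with the origin at the bottom-left of its bounding rectangle.
Rectangular body: 105 × 105, A = 11 025 mm², y = 52.5 mm, Ī = 10 129 219 mm⁴.
Semicircular cap: semicircle r = 52.5, A = 4329.5 mm², y = 127.28 mm, Ī = 833 814 mm⁴.
Centroid: ȳ = ΣA·y / ΣA = 73.586 mm.
Transfer each piece to the horizontal axis through the centroid using Ī + A·d² with d = y − 73.586:
  rectangular body: d = -21.086 mm → contributes +15 031 231 mm⁴
  semicircular cap: d = 53.696 mm → contributes +13 316 685 mm⁴
Total I = 28 347 916 mm⁴.
Radius of gyration: k = √(I/A) = √(28 347 916 / 15 355) = 42.968 mm.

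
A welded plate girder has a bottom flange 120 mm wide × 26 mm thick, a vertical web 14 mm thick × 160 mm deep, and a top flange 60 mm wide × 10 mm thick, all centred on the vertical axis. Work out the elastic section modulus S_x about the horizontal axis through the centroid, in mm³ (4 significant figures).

S_x ≈ 2.050 × 10⁵ mm³

Treat the section as a set of non-overlapping primitives; coordinates are from the bounding-box lower-left.
Bottom plate: 120 × 26, A = 3 120 mm², y = 13 mm, Ī = 175 760 mm⁴.
Web plate: 14 × 160, A = 2 240 mm², y = 106 mm, Ī = 4 778 667 mm⁴.
Top plate: 60 × 10, A = 600 mm², y = 191 mm, Ī = 5 000 mm⁴.
Centroid: ȳ = ΣA·y / ΣA = 65.8725 mm.
Transfer each piece to the horizontal axis through the centroid using Ī + A·d² with d = y − 65.8725:
  bottom plate: d = -52.8725 mm → contributes +8 897 718 mm⁴
  web plate: d = 40.1275 mm → contributes +8 385 554 mm⁴
  top plate: d = 125.128 mm → contributes +9 399 137 mm⁴
Total I = 26 682 410 mm⁴.
Extreme fibre distance c = 130.128 mm; S = I/c = 205 048 mm³.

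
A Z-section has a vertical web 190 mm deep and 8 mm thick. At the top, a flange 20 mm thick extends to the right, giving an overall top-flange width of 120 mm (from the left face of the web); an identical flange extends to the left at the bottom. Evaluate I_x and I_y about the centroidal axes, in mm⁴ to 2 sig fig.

I_x ≈ 3.7 × 10⁷ mm⁴, I_y ≈ 2.1 × 10⁷ mm⁴

Break the section into simple shapes (no overlaps), measuring from the bottom-left corner of the bounding box.
Web: 8 × 190, A = 1 520 mm², y = 95 mm, Ī = 4 572 667 mm⁴.
Top flange (beyond web): 112 × 20, A = 2 240 mm², y = 180 mm, Ī = 74 667 mm⁴.
Bottom flange (beyond web): 112 × 20, A = 2 240 mm², y = 10 mm, Ī = 74 667 mm⁴.
Centroid: ȳ = ΣA·y / ΣA = 95 mm.
Transfer each piece to the centroidal x-axis using Ī + A·d² with d = y − 95:
  web: d = 0 mm → contributes +4 572 667 mm⁴
  top flange (beyond web): d = 85 mm → contributes +16 258 667 mm⁴
  bottom flange (beyond web): d = -85 mm → contributes +16 258 667 mm⁴
Total I = 37 090 000 mm⁴.
For the y-axis: x̄ = 116 mm.
Repeating about the centroidal y-axis gives I_y = 20 819 200 mm⁴.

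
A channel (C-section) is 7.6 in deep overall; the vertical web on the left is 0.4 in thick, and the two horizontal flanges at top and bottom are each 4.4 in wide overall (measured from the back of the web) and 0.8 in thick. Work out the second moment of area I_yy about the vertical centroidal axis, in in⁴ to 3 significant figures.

Split into non-overlapping primitives; take the origin at the lower-left of the bounding box.
Web: 0.4 × 7.6, A = 3.04 in², x = 0.2 in, Ī = 0.040533 in⁴.
Top flange (beyond web): 4 × 0.8, A = 3.2 in², x = 2.4 in, Ī = 4.2667 in⁴.
Bottom flange (beyond web): 4 × 0.8, A = 3.2 in², x = 2.4 in, Ī = 4.2667 in⁴.
Centroid: x̄ = ΣA·x / ΣA = 1.6915 in.
Transfer each piece to the vertical centroidal axis using Ī + A·d² with d = x − 1.6915:
  web: d = -1.4915 in → contributes +6.8035 in⁴
  top flange (beyond web): d = 0.70847 in → contributes +5.8729 in⁴
  bottom flange (beyond web): d = 0.70847 in → contributes +5.8729 in⁴
Total I = 18.549 in⁴.

I_yy ≈ 18.5 in⁴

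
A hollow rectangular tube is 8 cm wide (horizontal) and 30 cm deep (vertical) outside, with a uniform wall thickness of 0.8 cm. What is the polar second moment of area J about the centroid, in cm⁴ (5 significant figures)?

J ≈ 6442.9 cm⁴

Split into non-overlapping primitives; take the origin at the lower-left of the bounding box.
Outer rectangle: 8 × 30, A = 240 cm², y = 15 cm, Ī = 18 000 cm⁴.
Inner void (subtracted): 6.4 × 28.4, A = 181.76 cm², y = 15 cm, Ī = 12216.7 cm⁴.
By symmetry the centroid is at mid-height, ȳ = 15 cm.
All pieces are centred on the centroidal x-axis, so I = ΣĪ (holes subtracted) = 5783.305 cm⁴.
Repeating about the centroidal y-axis gives I_y = 659.5925 cm⁴.
Polar second moment: J = I_x + I_y = 6442.897 cm⁴.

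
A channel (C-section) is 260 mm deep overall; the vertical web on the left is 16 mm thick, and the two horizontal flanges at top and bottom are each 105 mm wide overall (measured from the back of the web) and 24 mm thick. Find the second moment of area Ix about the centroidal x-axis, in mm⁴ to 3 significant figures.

Ix ≈ 8.31 × 10⁷ mm⁴

Treat the section as a set of non-overlapping primitives; coordinates are from the bounding-box lower-left.
Web: 16 × 260, A = 4 160 mm², y = 130 mm, Ī = 23 434 667 mm⁴.
Top flange (beyond web): 89 × 24, A = 2 136 mm², y = 248 mm, Ī = 102 528 mm⁴.
Bottom flange (beyond web): 89 × 24, A = 2 136 mm², y = 12 mm, Ī = 102 528 mm⁴.
By symmetry the centroid is at mid-height, ȳ = 130 mm.
Transfer each piece to the centroidal x-axis using Ī + A·d² with d = y − 130:
  web: d = 0 mm → contributes +23 434 667 mm⁴
  top flange (beyond web): d = 118 mm → contributes +29 844 192 mm⁴
  bottom flange (beyond web): d = -118 mm → contributes +29 844 192 mm⁴
Total I = 83 123 051 mm⁴.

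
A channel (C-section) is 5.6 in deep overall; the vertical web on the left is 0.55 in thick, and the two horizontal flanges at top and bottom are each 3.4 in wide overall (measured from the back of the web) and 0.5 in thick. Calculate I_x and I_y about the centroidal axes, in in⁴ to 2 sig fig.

Break the section into simple shapes (no overlaps), measuring from the bottom-left corner of the bounding box.
Web: 0.55 × 5.6, A = 3.08 in², y = 2.8 in, Ī = 8.049 in⁴.
Top flange (beyond web): 2.85 × 0.5, A = 1.425 in², y = 5.35 in, Ī = 0.02969 in⁴.
Bottom flange (beyond web): 2.85 × 0.5, A = 1.425 in², y = 0.25 in, Ī = 0.02969 in⁴.
By symmetry the centroid is at mid-height, ȳ = 2.8 in.
Transfer each piece to the centroidal x-axis using Ī + A·d² with d = y − 2.8:
  web: d = 0 in → contributes +8.049 in⁴
  top flange (beyond web): d = 2.55 in → contributes +9.296 in⁴
  bottom flange (beyond web): d = -2.55 in → contributes +9.296 in⁴
Total I = 26.64 in⁴.
For the y-axis: x̄ = 1.092 in.
Repeating about the centroidal y-axis gives I_y = 6.285 in⁴.

I_x ≈ 27 in⁴, I_y ≈ 6.3 in⁴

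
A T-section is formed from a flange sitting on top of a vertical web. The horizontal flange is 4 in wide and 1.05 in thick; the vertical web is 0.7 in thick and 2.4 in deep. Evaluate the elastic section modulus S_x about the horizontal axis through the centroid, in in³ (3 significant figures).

Decompose the section into non-overlapping parts with the origin at the bottom-left of its bounding rectangle.
Flange: 4 × 1.05, A = 4.2 in², y = 2.925 in, Ī = 0.38588 in⁴.
Web: 0.7 × 2.4, A = 1.68 in², y = 1.2 in, Ī = 0.8064 in⁴.
Centroid: ȳ = ΣA·y / ΣA = 2.4321 in.
Transfer each piece to the horizontal axis through the centroid using Ī + A·d² with d = y − 2.4321:
  flange: d = 0.49286 in → contributes +1.4061 in⁴
  web: d = -1.2321 in → contributes +3.3569 in⁴
Total I = 4.763 in⁴.
Extreme fibre distance c = 2.4321 in; S = I/c = 1.9584 in³.

S_x ≈ 1.96 in³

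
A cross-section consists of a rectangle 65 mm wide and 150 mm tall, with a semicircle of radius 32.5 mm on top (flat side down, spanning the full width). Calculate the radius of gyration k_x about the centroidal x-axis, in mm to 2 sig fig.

Treat the section as a set of non-overlapping primitives; coordinates are from the bounding-box lower-left.
Rectangular body: 65 × 150, A = 9 750 mm², y = 75 mm, Ī = 18 281 250 mm⁴.
Semicircular cap: semicircle r = 32.5, A = 1 659 mm², y = 163.8 mm, Ī = 122 452 mm⁴.
Centroid: ȳ = ΣA·y / ΣA = 87.91 mm.
Transfer each piece to the centroidal x-axis using Ī + A·d² with d = y − 87.91:
  rectangular body: d = -12.91 mm → contributes +19 906 921 mm⁴
  semicircular cap: d = 75.88 mm → contributes +9 675 690 mm⁴
Total I = 29 582 611 mm⁴.
Radius of gyration: k = √(I/A) = √(29 582 611 / 11 409) = 50.92 mm.

k_x ≈ 51 mm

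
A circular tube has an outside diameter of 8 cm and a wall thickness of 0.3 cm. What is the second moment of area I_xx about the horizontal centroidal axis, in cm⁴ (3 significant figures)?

I_xx ≈ 53.9 cm⁴

Treat the section as a set of non-overlapping primitives; coordinates are from the bounding-box lower-left.
Outer circle: ⌀8, A = 50.265 cm², y = 4 cm, Ī = 201.06 cm⁴.
Bore (subtracted): ⌀7.4, A = 43.008 cm², y = 4 cm, Ī = 147.2 cm⁴.
By symmetry the centroid is at mid-height, ȳ = 4 cm.
All pieces are centred on the horizontal centroidal axis, so I = ΣĪ (holes subtracted) = 53.866 cm⁴.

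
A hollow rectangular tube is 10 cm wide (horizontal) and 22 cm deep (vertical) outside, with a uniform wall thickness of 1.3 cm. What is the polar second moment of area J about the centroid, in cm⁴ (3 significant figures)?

J ≈ 5550 cm⁴

Split into non-overlapping primitives; take the origin at the lower-left of the bounding box.
Outer rectangle: 10 × 22, A = 220 cm², y = 11 cm, Ī = 8873.3 cm⁴.
Inner void (subtracted): 7.4 × 19.4, A = 143.56 cm², y = 11 cm, Ī = 4502.5 cm⁴.
By symmetry the centroid is at mid-height, ȳ = 11 cm.
All pieces are centred on the centroidal x-axis, so I = ΣĪ (holes subtracted) = 4370.8 cm⁴.
Repeating about the centroidal y-axis gives I_y = 1178.2 cm⁴.
Polar second moment: J = I_x + I_y = 5 549 cm⁴.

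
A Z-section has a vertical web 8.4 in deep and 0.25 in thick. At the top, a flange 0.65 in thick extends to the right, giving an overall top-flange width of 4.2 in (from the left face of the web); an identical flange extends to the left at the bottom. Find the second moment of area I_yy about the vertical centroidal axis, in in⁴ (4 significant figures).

I_yy ≈ 29.33 in⁴

Split into non-overlapping primitives; take the origin at the lower-left of the bounding box.
Web: 0.25 × 8.4, A = 2.1 in², x = 4.075 in, Ī = 0.0109375 in⁴.
Top flange (beyond web): 3.95 × 0.65, A = 2.5675 in², x = 6.175 in, Ī = 3.33828 in⁴.
Bottom flange (beyond web): 3.95 × 0.65, A = 2.5675 in², x = 1.975 in, Ī = 3.33828 in⁴.
Centroid: x̄ = ΣA·x / ΣA = 4.075 in.
Transfer each piece to the vertical centroidal axis using Ī + A·d² with d = x − 4.075:
  web: d = 0 in → contributes +0.0109375 in⁴
  top flange (beyond web): d = 2.1 in → contributes +14.661 in⁴
  bottom flange (beyond web): d = -2.1 in → contributes +14.661 in⁴
Total I = 29.3329 in⁴.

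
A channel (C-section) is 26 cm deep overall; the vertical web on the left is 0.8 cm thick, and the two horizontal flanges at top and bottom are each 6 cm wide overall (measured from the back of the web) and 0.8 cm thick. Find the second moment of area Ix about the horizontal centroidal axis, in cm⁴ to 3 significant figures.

Ix ≈ 2490 cm⁴

Decompose the section into non-overlapping parts with the origin at the bottom-left of its bounding rectangle.
Web: 0.8 × 26, A = 20.8 cm², y = 13 cm, Ī = 1171.7 cm⁴.
Top flange (beyond web): 5.2 × 0.8, A = 4.16 cm², y = 25.6 cm, Ī = 0.22187 cm⁴.
Bottom flange (beyond web): 5.2 × 0.8, A = 4.16 cm², y = 0.4 cm, Ī = 0.22187 cm⁴.
By symmetry the centroid is at mid-height, ȳ = 13 cm.
Transfer each piece to the horizontal centroidal axis using Ī + A·d² with d = y − 13:
  web: d = 0 cm → contributes +1171.7 cm⁴
  top flange (beyond web): d = 12.6 cm → contributes +660.66 cm⁴
  bottom flange (beyond web): d = -12.6 cm → contributes +660.66 cm⁴
Total I = 2493.1 cm⁴.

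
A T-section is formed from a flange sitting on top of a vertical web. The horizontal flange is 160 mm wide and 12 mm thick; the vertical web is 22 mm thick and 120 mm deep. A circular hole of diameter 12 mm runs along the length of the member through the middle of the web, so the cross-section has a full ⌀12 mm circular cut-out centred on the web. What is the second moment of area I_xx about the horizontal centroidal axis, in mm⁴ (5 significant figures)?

I_xx ≈ 7.9425 × 10⁶ mm⁴

Break the section into simple shapes (no overlaps), measuring from the bottom-left corner of the bounding box.
Flange: 160 × 12, A = 1 920 mm², y = 126 mm, Ī = 23 040 mm⁴.
Web: 22 × 120, A = 2 640 mm², y = 60 mm, Ī = 3 168 000 mm⁴.
Hole (subtracted): ⌀12, A = 113.0973 mm², y = 60 mm, Ī = 1017.876 mm⁴.
Centroid: ȳ = ΣA·y / ΣA = 88.49624 mm.
Transfer each piece to the horizontal centroidal axis using Ī + A·d² with d = y − 88.49624:
  flange: d = 37.50376 mm → contributes +2 723 582 mm⁴
  web: d = -28.49624 mm → contributes +5 311 774 mm⁴
  hole: d = -28.49624 mm → contributes −92856.94 mm⁴
Total I = 7 942 499 mm⁴.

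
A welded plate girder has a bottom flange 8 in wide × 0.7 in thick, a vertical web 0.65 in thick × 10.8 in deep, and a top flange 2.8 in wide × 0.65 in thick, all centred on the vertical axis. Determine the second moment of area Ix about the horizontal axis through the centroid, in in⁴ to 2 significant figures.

Split into non-overlapping primitives; take the origin at the lower-left of the bounding box.
Bottom plate: 8 × 0.7, A = 5.6 in², y = 0.35 in, Ī = 0.2287 in⁴.
Web plate: 0.65 × 10.8, A = 7.02 in², y = 6.1 in, Ī = 68.23 in⁴.
Top plate: 2.8 × 0.65, A = 1.82 in², y = 11.83 in, Ī = 0.06408 in⁴.
Centroid: ȳ = ΣA·y / ΣA = 4.592 in.
Transfer each piece to the horizontal axis through the centroid using Ī + A·d² with d = y − 4.592:
  bottom plate: d = -4.242 in → contributes +101 in⁴
  web plate: d = 1.508 in → contributes +84.21 in⁴
  top plate: d = 7.233 in → contributes +95.29 in⁴
Total I = 280.5 in⁴.

Ix ≈ 280 in⁴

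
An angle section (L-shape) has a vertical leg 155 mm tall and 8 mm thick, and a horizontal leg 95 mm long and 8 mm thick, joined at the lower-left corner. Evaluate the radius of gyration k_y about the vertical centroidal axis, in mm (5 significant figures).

Treat the section as a set of non-overlapping primitives; coordinates are from the bounding-box lower-left.
Vertical leg: 8 × 155, A = 1 240 mm², x = 4 mm, Ī = 6613.333 mm⁴.
Horizontal leg (remainder): 87 × 8, A = 696 mm², x = 51.5 mm, Ī = 439 002 mm⁴.
Centroid: x̄ = ΣA·x / ΣA = 21.07645 mm.
Transfer each piece to the vertical centroidal axis using Ī + A·d² with d = x − 21.07645:
  vertical leg: d = -17.07645 mm → contributes +368203.6 mm⁴
  horizontal leg (remainder): d = 30.42355 mm → contributes +1 083 214 mm⁴
Total I = 1 451 418 mm⁴.
Radius of gyration: k = √(I/A) = √(1 451 418 / 1 936) = 27.38064 mm.

k_y ≈ 27.381 mm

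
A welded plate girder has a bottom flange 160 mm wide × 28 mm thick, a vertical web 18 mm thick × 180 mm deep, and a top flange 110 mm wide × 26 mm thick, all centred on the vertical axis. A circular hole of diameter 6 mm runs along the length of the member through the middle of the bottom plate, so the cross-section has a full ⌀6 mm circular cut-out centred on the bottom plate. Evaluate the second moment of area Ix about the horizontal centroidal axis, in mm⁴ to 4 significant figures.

Ix ≈ 8.501 × 10⁷ mm⁴

Break the section into simple shapes (no overlaps), measuring from the bottom-left corner of the bounding box.
Bottom plate: 160 × 28, A = 4 480 mm², y = 14 mm, Ī = 292 693 mm⁴.
Web plate: 18 × 180, A = 3 240 mm², y = 118 mm, Ī = 8 748 000 mm⁴.
Top plate: 110 × 26, A = 2 860 mm², y = 221 mm, Ī = 161 113 mm⁴.
Hole (subtracted): ⌀6, A = 28.2743 mm², y = 14 mm, Ī = 63.6173 mm⁴.
Centroid: ȳ = ΣA·y / ΣA = 102.041 mm.
Transfer each piece to the horizontal centroidal axis using Ī + A·d² with d = y − 102.041:
  bottom plate: d = -88.0406 mm → contributes +35 017 814 mm⁴
  web plate: d = 15.9594 mm → contributes +9 573 238 mm⁴
  top plate: d = 118.959 mm → contributes +40 633 959 mm⁴
  hole: d = -88.0406 mm → contributes −219 222 mm⁴
Total I = 85 005 789 mm⁴.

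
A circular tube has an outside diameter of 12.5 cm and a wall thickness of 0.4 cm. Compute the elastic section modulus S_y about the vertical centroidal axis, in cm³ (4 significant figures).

Treat the section as a set of non-overlapping primitives; coordinates are from the bounding-box lower-left.
Outer circle: ⌀12.5, A = 122.718 cm², x = 6.25 cm, Ī = 1198.42 cm⁴.
Bore (subtracted): ⌀11.7, A = 107.513 cm², x = 6.25 cm, Ī = 919.842 cm⁴.
By symmetry the centroid is at mid-width, x̄ = 6.25 cm.
All pieces are centred on the vertical centroidal axis, so I = ΣĪ (holes subtracted) = 278.58 cm⁴.
Extreme fibre distance c = 6.25 cm; S = I/c = 44.5728 cm³.

S_y ≈ 44.57 cm³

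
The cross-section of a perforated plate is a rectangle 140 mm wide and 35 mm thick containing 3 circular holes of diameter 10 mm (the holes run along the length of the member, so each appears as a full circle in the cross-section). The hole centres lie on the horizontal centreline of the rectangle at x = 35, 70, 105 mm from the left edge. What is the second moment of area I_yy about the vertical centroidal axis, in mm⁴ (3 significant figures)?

Break the section into simple shapes (no overlaps), measuring from the bottom-left corner of the bounding box.
Plate: 140 × 35, A = 4 900 mm², x = 70 mm, Ī = 8 003 333 mm⁴.
Hole 1 (subtracted): ⌀10, A = 78.54 mm², x = 35 mm, Ī = 490.87 mm⁴.
Hole 2 (subtracted): ⌀10, A = 78.54 mm², x = 70 mm, Ī = 490.87 mm⁴.
Hole 3 (subtracted): ⌀10, A = 78.54 mm², x = 105 mm, Ī = 490.87 mm⁴.
By symmetry the centroid is at mid-width, x̄ = 70 mm.
Transfer each piece to the vertical centroidal axis using Ī + A·d² with d = x − 70:
  plate: d = 0 mm → contributes +8 003 333 mm⁴
  hole 1: d = -35 mm → contributes −96 702 mm⁴
  hole 2: d = 0 mm → contributes −490.87 mm⁴
  hole 3: d = 35 mm → contributes −96 702 mm⁴
Total I = 7 809 438 mm⁴.

I_yy ≈ 7.81 × 10⁶ mm⁴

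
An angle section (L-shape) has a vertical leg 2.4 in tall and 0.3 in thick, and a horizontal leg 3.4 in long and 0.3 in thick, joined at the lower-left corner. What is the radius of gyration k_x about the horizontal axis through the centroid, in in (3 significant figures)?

Break the section into simple shapes (no overlaps), measuring from the bottom-left corner of the bounding box.
Vertical leg: 0.3 × 2.4, A = 0.72 in², y = 1.2 in, Ī = 0.3456 in⁴.
Horizontal leg (remainder): 3.1 × 0.3, A = 0.93 in², y = 0.15 in, Ī = 0.006975 in⁴.
Centroid: ȳ = ΣA·y / ΣA = 0.60818 in.
Transfer each piece to the horizontal axis through the centroid using Ī + A·d² with d = y − 0.60818:
  vertical leg: d = 0.59182 in → contributes +0.59778 in⁴
  horizontal leg (remainder): d = -0.45818 in → contributes +0.20221 in⁴
Total I = 0.79999 in⁴.
Radius of gyration: k = √(I/A) = √(0.79999 / 1.65) = 0.69631 in.

k_x ≈ 0.696 in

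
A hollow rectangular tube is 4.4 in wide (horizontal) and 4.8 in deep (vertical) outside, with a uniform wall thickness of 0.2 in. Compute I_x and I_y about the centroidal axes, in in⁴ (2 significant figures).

I_x ≈ 12 in⁴, I_y ≈ 11 in⁴

Split into non-overlapping primitives; take the origin at the lower-left of the bounding box.
Outer rectangle: 4.4 × 4.8, A = 21.12 in², y = 2.4 in, Ī = 40.55 in⁴.
Inner void (subtracted): 4 × 4.4, A = 17.6 in², y = 2.4 in, Ī = 28.39 in⁴.
By symmetry the centroid is at mid-height, ȳ = 2.4 in.
All pieces are centred on the centroidal x-axis, so I = ΣĪ (holes subtracted) = 12.16 in⁴.
Repeating about the centroidal y-axis gives I_y = 10.61 in⁴.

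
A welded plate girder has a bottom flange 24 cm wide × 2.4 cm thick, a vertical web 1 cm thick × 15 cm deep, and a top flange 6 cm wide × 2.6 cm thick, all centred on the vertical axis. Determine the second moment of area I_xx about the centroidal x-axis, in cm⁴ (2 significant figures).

I_xx ≈ 4400 cm⁴

Split into non-overlapping primitives; take the origin at the lower-left of the bounding box.
Bottom plate: 24 × 2.4, A = 57.6 cm², y = 1.2 cm, Ī = 27.65 cm⁴.
Web plate: 1 × 15, A = 15 cm², y = 9.9 cm, Ī = 281.3 cm⁴.
Top plate: 6 × 2.6, A = 15.6 cm², y = 18.7 cm, Ī = 8.788 cm⁴.
Centroid: ȳ = ΣA·y / ΣA = 5.775 cm.
Transfer each piece to the centroidal x-axis using Ī + A·d² with d = y − 5.775:
  bottom plate: d = -4.575 cm → contributes +1 233 cm⁴
  web plate: d = 4.125 cm → contributes +536.5 cm⁴
  top plate: d = 12.93 cm → contributes +2 615 cm⁴
Total I = 4 385 cm⁴.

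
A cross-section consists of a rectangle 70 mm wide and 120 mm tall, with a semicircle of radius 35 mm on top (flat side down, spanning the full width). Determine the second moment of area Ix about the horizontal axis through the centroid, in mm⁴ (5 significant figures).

Decompose the section into non-overlapping parts with the origin at the bottom-left of its bounding rectangle.
Rectangular body: 70 × 120, A = 8 400 mm², y = 60 mm, Ī = 10 080 000 mm⁴.
Semicircular cap: semicircle r = 35, A = 1924.226 mm², y = 134.8545 mm, Ī = 164 704 mm⁴.
Centroid: ȳ = ΣA·y / ΣA = 73.95135 mm.
Transfer each piece to the horizontal axis through the centroid using Ī + A·d² with d = y − 73.95135:
  rectangular body: d = -13.95135 mm → contributes +11 714 977 mm⁴
  semicircular cap: d = 60.90311 mm → contributes +7 302 021 mm⁴
Total I = 19 016 997 mm⁴.

Ix ≈ 1.9017 × 10⁷ mm⁴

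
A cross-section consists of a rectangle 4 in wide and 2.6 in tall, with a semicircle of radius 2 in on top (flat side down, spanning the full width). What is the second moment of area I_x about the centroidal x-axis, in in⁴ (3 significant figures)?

Break the section into simple shapes (no overlaps), measuring from the bottom-left corner of the bounding box.
Rectangular body: 4 × 2.6, A = 10.4 in², y = 1.3 in, Ī = 5.8587 in⁴.
Semicircular cap: semicircle r = 2, A = 6.2832 in², y = 3.4488 in, Ī = 1.7561 in⁴.
Centroid: ȳ = ΣA·y / ΣA = 2.1093 in.
Transfer each piece to the centroidal x-axis using Ī + A·d² with d = y − 2.1093:
  rectangular body: d = -0.80929 in → contributes +12.67 in⁴
  semicircular cap: d = 1.3395 in → contributes +13.03 in⁴
Total I = 25.701 in⁴.

I_x ≈ 25.7 in⁴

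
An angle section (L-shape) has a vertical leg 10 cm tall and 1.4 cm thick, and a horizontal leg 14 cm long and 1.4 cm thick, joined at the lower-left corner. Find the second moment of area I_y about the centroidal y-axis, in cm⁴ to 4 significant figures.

Break the section into simple shapes (no overlaps), measuring from the bottom-left corner of the bounding box.
Vertical leg: 1.4 × 10, A = 14 cm², x = 0.7 cm, Ī = 2.28667 cm⁴.
Horizontal leg (remainder): 12.6 × 1.4, A = 17.64 cm², x = 7.7 cm, Ī = 233.377 cm⁴.
Centroid: x̄ = ΣA·x / ΣA = 4.60265 cm.
Transfer each piece to the centroidal y-axis using Ī + A·d² with d = x − 4.60265:
  vertical leg: d = -3.90265 cm → contributes +215.517 cm⁴
  horizontal leg (remainder): d = 3.09735 cm → contributes +402.607 cm⁴
Total I = 618.124 cm⁴.

I_y ≈ 618.1 cm⁴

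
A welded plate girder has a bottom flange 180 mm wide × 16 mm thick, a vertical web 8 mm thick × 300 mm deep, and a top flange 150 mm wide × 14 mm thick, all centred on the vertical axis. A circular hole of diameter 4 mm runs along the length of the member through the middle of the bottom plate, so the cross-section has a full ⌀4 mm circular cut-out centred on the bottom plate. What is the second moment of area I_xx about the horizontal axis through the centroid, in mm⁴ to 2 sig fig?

Break the section into simple shapes (no overlaps), measuring from the bottom-left corner of the bounding box.
Bottom plate: 180 × 16, A = 2 880 mm², y = 8 mm, Ī = 61 440 mm⁴.
Web plate: 8 × 300, A = 2 400 mm², y = 166 mm, Ī = 18 000 000 mm⁴.
Top plate: 150 × 14, A = 2 100 mm², y = 323 mm, Ī = 34 300 mm⁴.
Hole (subtracted): ⌀4, A = 12.57 mm², y = 8 mm, Ī = 12.57 mm⁴.
Centroid: ȳ = ΣA·y / ΣA = 149.3 mm.
Transfer each piece to the horizontal axis through the centroid using Ī + A·d² with d = y − 149.3:
  bottom plate: d = -141.3 mm → contributes +57 527 462 mm⁴
  web plate: d = 16.74 mm → contributes +18 672 804 mm⁴
  top plate: d = 173.7 mm → contributes +63 426 379 mm⁴
  hole: d = -141.3 mm → contributes −250 755 mm⁴
Total I = 139 375 890 mm⁴.

I_xx ≈ 1.4 × 10⁸ mm⁴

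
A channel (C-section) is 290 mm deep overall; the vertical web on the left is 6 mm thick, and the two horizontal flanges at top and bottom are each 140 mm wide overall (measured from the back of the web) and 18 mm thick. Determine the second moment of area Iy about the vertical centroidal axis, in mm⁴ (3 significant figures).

Decompose the section into non-overlapping parts with the origin at the bottom-left of its bounding rectangle.
Web: 6 × 290, A = 1 740 mm², x = 3 mm, Ī = 5 220 mm⁴.
Top flange (beyond web): 134 × 18, A = 2 412 mm², x = 73 mm, Ī = 3 609 156 mm⁴.
Bottom flange (beyond web): 134 × 18, A = 2 412 mm², x = 73 mm, Ī = 3 609 156 mm⁴.
Centroid: x̄ = ΣA·x / ΣA = 54.444 mm.
Transfer each piece to the vertical centroidal axis using Ī + A·d² with d = x − 54.444:
  web: d = -51.444 mm → contributes +4 610 147 mm⁴
  top flange (beyond web): d = 18.556 mm → contributes +4 439 647 mm⁴
  bottom flange (beyond web): d = 18.556 mm → contributes +4 439 647 mm⁴
Total I = 13 489 441 mm⁴.

Iy ≈ 1.35 × 10⁷ mm⁴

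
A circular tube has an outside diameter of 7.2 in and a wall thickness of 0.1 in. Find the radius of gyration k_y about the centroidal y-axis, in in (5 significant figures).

Decompose the section into non-overlapping parts with the origin at the bottom-left of its bounding rectangle.
Outer circle: ⌀7.2, A = 40.71504 in², x = 3.6 in, Ī = 131.9167 in⁴.
Bore (subtracted): ⌀7, A = 38.48451 in², x = 3.6 in, Ī = 117.8588 in⁴.
By symmetry the centroid is at mid-width, x̄ = 3.6 in.
All pieces are centred on the centroidal y-axis, so I = ΣĪ (holes subtracted) = 14.05792 in⁴.
Radius of gyration: k = √(I/A) = √(14.05792 / 2.230531) = 2.510478 in.

k_y ≈ 2.5105 in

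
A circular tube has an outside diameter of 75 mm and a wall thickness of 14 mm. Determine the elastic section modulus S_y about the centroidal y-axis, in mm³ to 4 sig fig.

S_y ≈ 3.503 × 10⁴ mm³

Decompose the section into non-overlapping parts with the origin at the bottom-left of its bounding rectangle.
Outer circle: ⌀75, A = 4417.86 mm², x = 37.5 mm, Ī = 1 553 156 mm⁴.
Bore (subtracted): ⌀47, A = 1734.94 mm², x = 37.5 mm, Ī = 239 531 mm⁴.
By symmetry the centroid is at mid-width, x̄ = 37.5 mm.
All pieces are centred on the centroidal y-axis, so I = ΣĪ (holes subtracted) = 1 313 625 mm⁴.
Extreme fibre distance c = 37.5 mm; S = I/c = 35 030 mm³.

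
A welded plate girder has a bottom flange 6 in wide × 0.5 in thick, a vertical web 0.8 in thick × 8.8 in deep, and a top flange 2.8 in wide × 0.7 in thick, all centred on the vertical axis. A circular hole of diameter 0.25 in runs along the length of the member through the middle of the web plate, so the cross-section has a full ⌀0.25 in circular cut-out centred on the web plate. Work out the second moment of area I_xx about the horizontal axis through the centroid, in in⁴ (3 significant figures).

Decompose the section into non-overlapping parts with the origin at the bottom-left of its bounding rectangle.
Bottom plate: 6 × 0.5, A = 3 in², y = 0.25 in, Ī = 0.0625 in⁴.
Web plate: 0.8 × 8.8, A = 7.04 in², y = 4.9 in, Ī = 45.431 in⁴.
Top plate: 2.8 × 0.7, A = 1.96 in², y = 9.65 in, Ī = 0.080033 in⁴.
Hole (subtracted): ⌀0.25, A = 0.049087 in², y = 4.9 in, Ī = 0.00019175 in⁴.
Centroid: ȳ = ΣA·y / ΣA = 4.5117 in.
Transfer each piece to the horizontal axis through the centroid using Ī + A·d² with d = y − 4.5117:
  bottom plate: d = -4.2617 in → contributes +54.55 in⁴
  web plate: d = 0.38825 in → contributes +46.493 in⁴
  top plate: d = 5.1383 in → contributes +51.827 in⁴
  hole: d = 0.38825 in → contributes −0.0075913 in⁴
Total I = 152.86 in⁴.

I_xx ≈ 153 in⁴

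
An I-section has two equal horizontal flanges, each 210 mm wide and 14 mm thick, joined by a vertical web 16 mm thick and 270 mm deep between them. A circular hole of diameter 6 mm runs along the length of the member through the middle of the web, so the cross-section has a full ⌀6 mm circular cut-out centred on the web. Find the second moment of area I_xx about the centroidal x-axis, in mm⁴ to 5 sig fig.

I_xx ≈ 1.4490 × 10⁸ mm⁴

Decompose the section into non-overlapping parts with the origin at the bottom-left of its bounding rectangle.
Bottom flange: 210 × 14, A = 2 940 mm², y = 7 mm, Ī = 48 020 mm⁴.
Web: 16 × 270, A = 4 320 mm², y = 149 mm, Ī = 26 244 000 mm⁴.
Top flange: 210 × 14, A = 2 940 mm², y = 291 mm, Ī = 48 020 mm⁴.
Hole (subtracted): ⌀6, A = 28.27433 mm², y = 149 mm, Ī = 63.61725 mm⁴.
By symmetry the centroid is at mid-height, ȳ = 149 mm.
Transfer each piece to the centroidal x-axis using Ī + A·d² with d = y − 149:
  bottom flange: d = -142 mm → contributes +59 330 180 mm⁴
  web: d = 0 mm → contributes +26 244 000 mm⁴
  top flange: d = 142 mm → contributes +59 330 180 mm⁴
  hole: d = 0 mm → contributes −63.61725 mm⁴
Total I = 144 904 296 mm⁴.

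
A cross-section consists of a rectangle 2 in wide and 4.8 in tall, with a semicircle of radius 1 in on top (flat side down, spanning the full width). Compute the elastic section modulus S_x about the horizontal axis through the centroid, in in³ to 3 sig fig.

S_x ≈ 9.76 in³

Break the section into simple shapes (no overlaps), measuring from the bottom-left corner of the bounding box.
Rectangular body: 2 × 4.8, A = 9.6 in², y = 2.4 in, Ī = 18.432 in⁴.
Semicircular cap: semicircle r = 1, A = 1.5708 in², y = 5.2244 in, Ī = 0.10976 in⁴.
Centroid: ȳ = ΣA·y / ΣA = 2.7972 in.
Transfer each piece to the horizontal axis through the centroid using Ī + A·d² with d = y − 2.7972:
  rectangular body: d = -0.39716 in → contributes +19.946 in⁴
  semicircular cap: d = 2.4273 in → contributes +9.3642 in⁴
Total I = 29.31 in⁴.
Extreme fibre distance c = 3.0028 in; S = I/c = 9.7609 in³.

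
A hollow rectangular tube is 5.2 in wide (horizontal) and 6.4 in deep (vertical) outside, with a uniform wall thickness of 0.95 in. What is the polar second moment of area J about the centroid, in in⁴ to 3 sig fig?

Decompose the section into non-overlapping parts with the origin at the bottom-left of its bounding rectangle.
Outer rectangle: 5.2 × 6.4, A = 33.28 in², y = 3.2 in, Ī = 113.6 in⁴.
Inner void (subtracted): 3.3 × 4.5, A = 14.85 in², y = 3.2 in, Ī = 25.059 in⁴.
By symmetry the centroid is at mid-height, ȳ = 3.2 in.
All pieces are centred on the centroidal x-axis, so I = ΣĪ (holes subtracted) = 88.536 in⁴.
Repeating about the centroidal y-axis gives I_y = 61.515 in⁴.
Polar second moment: J = I_x + I_y = 150.05 in⁴.

J ≈ 150 in⁴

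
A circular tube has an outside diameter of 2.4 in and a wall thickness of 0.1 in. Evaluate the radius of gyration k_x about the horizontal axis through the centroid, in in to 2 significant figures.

Treat the section as a set of non-overlapping primitives; coordinates are from the bounding-box lower-left.
Outer circle: ⌀2.4, A = 4.524 in², y = 1.2 in, Ī = 1.629 in⁴.
Bore (subtracted): ⌀2.2, A = 3.801 in², y = 1.2 in, Ī = 1.15 in⁴.
By symmetry the centroid is at mid-height, ȳ = 1.2 in.
All pieces are centred on the horizontal axis through the centroid, so I = ΣĪ (holes subtracted) = 0.4787 in⁴.
Radius of gyration: k = √(I/A) = √(0.4787 / 0.7226) = 0.8139 in.

k_x ≈ 0.81 in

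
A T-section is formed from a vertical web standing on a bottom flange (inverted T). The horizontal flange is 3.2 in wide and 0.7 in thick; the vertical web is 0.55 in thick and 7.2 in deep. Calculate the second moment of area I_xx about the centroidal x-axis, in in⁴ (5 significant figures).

Break the section into simple shapes (no overlaps), measuring from the bottom-left corner of the bounding box.
Flange: 3.2 × 0.7, A = 2.24 in², y = 0.35 in, Ī = 0.09146667 in⁴.
Web: 0.55 × 7.2, A = 3.96 in², y = 4.3 in, Ī = 17.1072 in⁴.
Centroid: ȳ = ΣA·y / ΣA = 2.872903 in.
Transfer each piece to the centroidal x-axis using Ī + A·d² with d = y − 2.872903:
  flange: d = -2.522903 in → contributes +14.34916 in⁴
  web: d = 1.427097 in → contributes +25.17216 in⁴
Total I = 39.52131 in⁴.

I_xx ≈ 39.521 in⁴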